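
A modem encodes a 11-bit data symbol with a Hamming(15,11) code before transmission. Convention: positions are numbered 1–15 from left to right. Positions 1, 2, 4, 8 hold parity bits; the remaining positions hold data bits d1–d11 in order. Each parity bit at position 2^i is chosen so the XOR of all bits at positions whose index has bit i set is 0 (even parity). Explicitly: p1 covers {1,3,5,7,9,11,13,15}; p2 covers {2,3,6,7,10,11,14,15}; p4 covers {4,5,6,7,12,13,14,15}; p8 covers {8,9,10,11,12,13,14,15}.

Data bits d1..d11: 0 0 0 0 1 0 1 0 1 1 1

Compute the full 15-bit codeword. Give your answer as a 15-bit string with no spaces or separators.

010100011010111

Place data at non-parity positions: p1 p2 0 p4 0 0 0 p8 1 0 1 0 1 1 1
p1 (pos 1,3,5,7,9,11,13,15): XOR of data positions = 0⊕0⊕0⊕1⊕1⊕1⊕1 = 0
p2 (pos 2,3,6,7,10,11,14,15): XOR of data positions = 0⊕0⊕0⊕0⊕1⊕1⊕1 = 1
p4 (pos 4,5,6,7,12,13,14,15): XOR of data positions = 0⊕0⊕0⊕0⊕1⊕1⊕1 = 1
p8 (pos 8,9,10,11,12,13,14,15): XOR of data positions = 1⊕0⊕1⊕0⊕1⊕1⊕1 = 1
Codeword: 010100011010111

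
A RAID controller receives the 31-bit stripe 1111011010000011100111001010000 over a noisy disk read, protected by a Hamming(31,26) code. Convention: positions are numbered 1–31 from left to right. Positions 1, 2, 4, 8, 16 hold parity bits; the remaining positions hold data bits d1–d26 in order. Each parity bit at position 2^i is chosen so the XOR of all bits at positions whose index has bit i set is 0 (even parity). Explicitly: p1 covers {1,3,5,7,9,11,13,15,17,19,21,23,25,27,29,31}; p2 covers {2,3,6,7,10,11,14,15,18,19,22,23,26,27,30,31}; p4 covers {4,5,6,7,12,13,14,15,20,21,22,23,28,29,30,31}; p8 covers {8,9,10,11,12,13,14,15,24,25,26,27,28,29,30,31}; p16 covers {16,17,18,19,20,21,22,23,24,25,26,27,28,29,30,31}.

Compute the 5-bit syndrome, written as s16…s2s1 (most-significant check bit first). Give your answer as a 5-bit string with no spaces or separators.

10111

s1 (pos 1,3,5,7,9,11,13,15,17,19,21,23,25,27,29,31): 1⊕1⊕0⊕1⊕1⊕0⊕0⊕1⊕1⊕0⊕1⊕0⊕1⊕1⊕0⊕0 = 1
s2 (pos 2,3,6,7,10,11,14,15,18,19,22,23,26,27,30,31): 1⊕1⊕1⊕1⊕0⊕0⊕0⊕1⊕0⊕0⊕1⊕0⊕0⊕1⊕0⊕0 = 1
s4 (pos 4,5,6,7,12,13,14,15,20,21,22,23,28,29,30,31): 1⊕0⊕1⊕1⊕0⊕0⊕0⊕1⊕1⊕1⊕1⊕0⊕0⊕0⊕0⊕0 = 1
s8 (pos 8,9,10,11,12,13,14,15,24,25,26,27,28,29,30,31): 0⊕1⊕0⊕0⊕0⊕0⊕0⊕1⊕0⊕1⊕0⊕1⊕0⊕0⊕0⊕0 = 0
s16 (pos 16,17,18,19,20,21,22,23,24,25,26,27,28,29,30,31): 1⊕1⊕0⊕0⊕1⊕1⊕1⊕0⊕0⊕1⊕0⊕1⊕0⊕0⊕0⊕0 = 1
Syndrome s16…s1 = 10111 → error at position 23.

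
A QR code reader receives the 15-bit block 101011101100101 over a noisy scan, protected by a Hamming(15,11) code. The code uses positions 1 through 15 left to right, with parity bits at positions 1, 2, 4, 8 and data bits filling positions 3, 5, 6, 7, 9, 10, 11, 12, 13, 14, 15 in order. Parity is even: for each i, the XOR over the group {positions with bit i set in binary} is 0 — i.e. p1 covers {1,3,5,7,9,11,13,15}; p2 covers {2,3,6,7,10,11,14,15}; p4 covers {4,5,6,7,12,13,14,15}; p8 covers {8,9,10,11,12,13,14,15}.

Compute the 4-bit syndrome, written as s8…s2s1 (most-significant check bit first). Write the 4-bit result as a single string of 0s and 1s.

s1 (pos 1,3,5,7,9,11,13,15): 1⊕1⊕1⊕1⊕1⊕0⊕1⊕1 = 1
s2 (pos 2,3,6,7,10,11,14,15): 0⊕1⊕1⊕1⊕1⊕0⊕0⊕1 = 1
s4 (pos 4,5,6,7,12,13,14,15): 0⊕1⊕1⊕1⊕0⊕1⊕0⊕1 = 1
s8 (pos 8,9,10,11,12,13,14,15): 0⊕1⊕1⊕0⊕0⊕1⊕0⊕1 = 0
Syndrome s8…s1 = 0111 → error at position 7.

0111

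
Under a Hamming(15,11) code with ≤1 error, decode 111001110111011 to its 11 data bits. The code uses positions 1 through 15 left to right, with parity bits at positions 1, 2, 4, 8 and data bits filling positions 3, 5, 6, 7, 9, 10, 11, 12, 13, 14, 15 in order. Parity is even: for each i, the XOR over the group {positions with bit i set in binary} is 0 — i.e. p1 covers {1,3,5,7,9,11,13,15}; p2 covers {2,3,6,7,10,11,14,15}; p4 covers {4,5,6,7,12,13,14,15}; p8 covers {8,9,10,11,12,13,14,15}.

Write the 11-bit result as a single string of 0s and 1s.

11110111011

s1 (pos 1,3,5,7,9,11,13,15): 1⊕1⊕0⊕1⊕0⊕1⊕0⊕1 = 1
s2 (pos 2,3,6,7,10,11,14,15): 1⊕1⊕1⊕1⊕1⊕1⊕1⊕1 = 0
s4 (pos 4,5,6,7,12,13,14,15): 0⊕0⊕1⊕1⊕1⊕0⊕1⊕1 = 1
s8 (pos 8,9,10,11,12,13,14,15): 1⊕0⊕1⊕1⊕1⊕0⊕1⊕1 = 0
Syndrome s8…s1 = 0101 → error at position 5.
Flip position 5: 111001110111011 → 111011110111011
Read data bits from positions 3,5,6,7,9,10,11,12,13,14,15: 11110111011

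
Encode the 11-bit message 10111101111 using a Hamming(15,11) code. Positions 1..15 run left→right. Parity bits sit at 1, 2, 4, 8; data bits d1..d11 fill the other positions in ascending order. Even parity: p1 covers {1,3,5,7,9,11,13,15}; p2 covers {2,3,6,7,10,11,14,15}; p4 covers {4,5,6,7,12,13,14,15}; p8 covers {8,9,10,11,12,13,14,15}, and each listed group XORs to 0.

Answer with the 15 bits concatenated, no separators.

Place data at non-parity positions: p1 p2 1 p4 0 1 1 p8 1 1 0 1 1 1 1
p1 (pos 1,3,5,7,9,11,13,15): XOR of data positions = 1⊕0⊕1⊕1⊕0⊕1⊕1 = 1
p2 (pos 2,3,6,7,10,11,14,15): XOR of data positions = 1⊕1⊕1⊕1⊕0⊕1⊕1 = 0
p4 (pos 4,5,6,7,12,13,14,15): XOR of data positions = 0⊕1⊕1⊕1⊕1⊕1⊕1 = 0
p8 (pos 8,9,10,11,12,13,14,15): XOR of data positions = 1⊕1⊕0⊕1⊕1⊕1⊕1 = 0
Codeword: 101001101101111

101001101101111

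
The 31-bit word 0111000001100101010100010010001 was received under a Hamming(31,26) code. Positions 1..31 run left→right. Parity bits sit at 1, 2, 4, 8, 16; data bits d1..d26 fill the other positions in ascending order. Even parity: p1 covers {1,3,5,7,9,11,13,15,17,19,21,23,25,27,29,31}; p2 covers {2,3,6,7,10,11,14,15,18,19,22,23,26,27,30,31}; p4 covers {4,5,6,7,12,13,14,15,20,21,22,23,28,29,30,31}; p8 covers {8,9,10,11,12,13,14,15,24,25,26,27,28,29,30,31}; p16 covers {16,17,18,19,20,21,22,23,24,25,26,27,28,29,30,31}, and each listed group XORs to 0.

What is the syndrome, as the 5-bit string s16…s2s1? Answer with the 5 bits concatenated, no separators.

00000

s1 (pos 1,3,5,7,9,11,13,15,17,19,21,23,25,27,29,31): 0⊕1⊕0⊕0⊕0⊕1⊕0⊕0⊕0⊕0⊕0⊕0⊕0⊕1⊕0⊕1 = 0
s2 (pos 2,3,6,7,10,11,14,15,18,19,22,23,26,27,30,31): 1⊕1⊕0⊕0⊕1⊕1⊕1⊕0⊕1⊕0⊕0⊕0⊕0⊕1⊕0⊕1 = 0
s4 (pos 4,5,6,7,12,13,14,15,20,21,22,23,28,29,30,31): 1⊕0⊕0⊕0⊕0⊕0⊕1⊕0⊕1⊕0⊕0⊕0⊕0⊕0⊕0⊕1 = 0
s8 (pos 8,9,10,11,12,13,14,15,24,25,26,27,28,29,30,31): 0⊕0⊕1⊕1⊕0⊕0⊕1⊕0⊕1⊕0⊕0⊕1⊕0⊕0⊕0⊕1 = 0
s16 (pos 16,17,18,19,20,21,22,23,24,25,26,27,28,29,30,31): 1⊕0⊕1⊕0⊕1⊕0⊕0⊕0⊕1⊕0⊕0⊕1⊕0⊕0⊕0⊕1 = 0
Syndrome s16…s1 = 00000 → no error.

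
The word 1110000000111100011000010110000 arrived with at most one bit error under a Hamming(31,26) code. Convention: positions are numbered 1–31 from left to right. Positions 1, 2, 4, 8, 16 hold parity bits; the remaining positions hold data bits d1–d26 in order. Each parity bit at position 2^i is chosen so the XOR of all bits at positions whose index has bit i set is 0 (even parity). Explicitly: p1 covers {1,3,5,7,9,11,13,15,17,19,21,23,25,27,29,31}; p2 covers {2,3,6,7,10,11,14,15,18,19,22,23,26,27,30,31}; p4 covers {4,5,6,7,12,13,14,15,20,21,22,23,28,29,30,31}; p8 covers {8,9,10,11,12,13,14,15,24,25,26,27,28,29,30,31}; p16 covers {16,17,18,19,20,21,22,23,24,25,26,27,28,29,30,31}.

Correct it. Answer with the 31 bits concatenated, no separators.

s1 (pos 1,3,5,7,9,11,13,15,17,19,21,23,25,27,29,31): 1⊕1⊕0⊕0⊕0⊕1⊕1⊕0⊕0⊕1⊕0⊕0⊕0⊕1⊕0⊕0 = 0
s2 (pos 2,3,6,7,10,11,14,15,18,19,22,23,26,27,30,31): 1⊕1⊕0⊕0⊕0⊕1⊕1⊕0⊕1⊕1⊕0⊕0⊕1⊕1⊕0⊕0 = 0
s4 (pos 4,5,6,7,12,13,14,15,20,21,22,23,28,29,30,31): 0⊕0⊕0⊕0⊕1⊕1⊕1⊕0⊕0⊕0⊕0⊕0⊕0⊕0⊕0⊕0 = 1
s8 (pos 8,9,10,11,12,13,14,15,24,25,26,27,28,29,30,31): 0⊕0⊕0⊕1⊕1⊕1⊕1⊕0⊕1⊕0⊕1⊕1⊕0⊕0⊕0⊕0 = 1
s16 (pos 16,17,18,19,20,21,22,23,24,25,26,27,28,29,30,31): 0⊕0⊕1⊕1⊕0⊕0⊕0⊕0⊕1⊕0⊕1⊕1⊕0⊕0⊕0⊕0 = 1
Syndrome s16…s1 = 11100 → error at position 28.
Flip position 28: 1110000000111100011000010110000 → 1110000000111100011000010111000

1110000000111100011000010111000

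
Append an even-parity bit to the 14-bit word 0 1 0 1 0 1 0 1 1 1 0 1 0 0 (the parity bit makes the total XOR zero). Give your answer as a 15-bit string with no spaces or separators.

XOR of the 14 data bits: 0⊕1⊕0⊕1⊕0⊕1⊕0⊕1⊕1⊕1⊕0⊕1⊕0⊕0 = 1
Parity bit = 1 (so all 15 bits XOR to 0).

010101011101001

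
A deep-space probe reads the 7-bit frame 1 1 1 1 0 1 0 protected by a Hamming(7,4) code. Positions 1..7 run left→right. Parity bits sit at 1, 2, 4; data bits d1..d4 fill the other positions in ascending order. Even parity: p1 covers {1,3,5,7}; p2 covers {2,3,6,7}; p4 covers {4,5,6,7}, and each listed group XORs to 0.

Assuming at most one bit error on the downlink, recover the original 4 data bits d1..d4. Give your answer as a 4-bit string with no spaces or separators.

s1 (pos 1,3,5,7): 1⊕1⊕0⊕0 = 0
s2 (pos 2,3,6,7): 1⊕1⊕1⊕0 = 1
s4 (pos 4,5,6,7): 1⊕0⊕1⊕0 = 0
Syndrome s4…s1 = 010 → error at position 2.
Flip position 2: 1111010 → 1011010
Read data bits from positions 3,5,6,7: 1010

1010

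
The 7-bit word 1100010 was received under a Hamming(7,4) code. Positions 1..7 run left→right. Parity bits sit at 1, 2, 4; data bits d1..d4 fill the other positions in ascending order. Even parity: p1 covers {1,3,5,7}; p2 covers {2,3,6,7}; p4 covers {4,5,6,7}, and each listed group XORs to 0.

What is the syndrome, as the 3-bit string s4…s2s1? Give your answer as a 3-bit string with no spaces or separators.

101

s1 (pos 1,3,5,7): 1⊕0⊕0⊕0 = 1
s2 (pos 2,3,6,7): 1⊕0⊕1⊕0 = 0
s4 (pos 4,5,6,7): 0⊕0⊕1⊕0 = 1
Syndrome s4…s1 = 101 → error at position 5.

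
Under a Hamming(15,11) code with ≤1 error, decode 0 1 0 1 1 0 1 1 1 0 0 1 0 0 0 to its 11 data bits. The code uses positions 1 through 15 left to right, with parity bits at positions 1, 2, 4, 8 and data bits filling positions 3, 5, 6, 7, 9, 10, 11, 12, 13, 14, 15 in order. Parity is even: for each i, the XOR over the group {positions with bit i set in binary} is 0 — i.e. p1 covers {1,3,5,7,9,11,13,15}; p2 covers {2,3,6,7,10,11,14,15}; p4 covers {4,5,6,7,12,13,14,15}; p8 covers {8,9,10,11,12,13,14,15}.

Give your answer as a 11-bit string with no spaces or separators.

01010001000

s1 (pos 1,3,5,7,9,11,13,15): 0⊕0⊕1⊕1⊕1⊕0⊕0⊕0 = 1
s2 (pos 2,3,6,7,10,11,14,15): 1⊕0⊕0⊕1⊕0⊕0⊕0⊕0 = 0
s4 (pos 4,5,6,7,12,13,14,15): 1⊕1⊕0⊕1⊕1⊕0⊕0⊕0 = 0
s8 (pos 8,9,10,11,12,13,14,15): 1⊕1⊕0⊕0⊕1⊕0⊕0⊕0 = 1
Syndrome s8…s1 = 1001 → error at position 9.
Flip position 9: 010110111001000 → 010110110001000
Read data bits from positions 3,5,6,7,9,10,11,12,13,14,15: 01010001000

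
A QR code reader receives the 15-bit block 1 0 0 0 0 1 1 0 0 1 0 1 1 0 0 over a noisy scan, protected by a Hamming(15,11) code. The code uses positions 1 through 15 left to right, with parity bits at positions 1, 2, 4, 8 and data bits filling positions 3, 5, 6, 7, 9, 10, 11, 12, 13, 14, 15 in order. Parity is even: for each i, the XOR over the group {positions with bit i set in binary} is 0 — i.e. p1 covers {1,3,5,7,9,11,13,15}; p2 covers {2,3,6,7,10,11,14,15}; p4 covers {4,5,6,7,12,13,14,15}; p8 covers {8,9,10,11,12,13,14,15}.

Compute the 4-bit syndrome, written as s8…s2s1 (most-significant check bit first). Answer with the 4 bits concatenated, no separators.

1011

s1 (pos 1,3,5,7,9,11,13,15): 1⊕0⊕0⊕1⊕0⊕0⊕1⊕0 = 1
s2 (pos 2,3,6,7,10,11,14,15): 0⊕0⊕1⊕1⊕1⊕0⊕0⊕0 = 1
s4 (pos 4,5,6,7,12,13,14,15): 0⊕0⊕1⊕1⊕1⊕1⊕0⊕0 = 0
s8 (pos 8,9,10,11,12,13,14,15): 0⊕0⊕1⊕0⊕1⊕1⊕0⊕0 = 1
Syndrome s8…s1 = 1011 → error at position 11.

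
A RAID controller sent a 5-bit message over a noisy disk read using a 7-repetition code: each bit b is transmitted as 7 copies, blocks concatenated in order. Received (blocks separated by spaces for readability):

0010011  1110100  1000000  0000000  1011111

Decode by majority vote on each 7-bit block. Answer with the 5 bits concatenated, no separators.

Block 1 (0010011): 3 ones → 0
Block 2 (1110100): 4 ones → 1
Block 3 (1000000): 1 one → 0
Block 4 (0000000): 0 ones → 0
Block 5 (1011111): 6 ones → 1

01001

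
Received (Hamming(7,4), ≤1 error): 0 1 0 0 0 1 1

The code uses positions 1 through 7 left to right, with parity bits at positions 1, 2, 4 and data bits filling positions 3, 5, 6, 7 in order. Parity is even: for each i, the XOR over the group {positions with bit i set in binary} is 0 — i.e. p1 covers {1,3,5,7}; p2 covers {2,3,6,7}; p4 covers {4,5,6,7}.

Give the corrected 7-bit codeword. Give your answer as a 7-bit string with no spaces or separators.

0110011

s1 (pos 1,3,5,7): 0⊕0⊕0⊕1 = 1
s2 (pos 2,3,6,7): 1⊕0⊕1⊕1 = 1
s4 (pos 4,5,6,7): 0⊕0⊕1⊕1 = 0
Syndrome s4…s1 = 011 → error at position 3.
Flip position 3: 0100011 → 0110011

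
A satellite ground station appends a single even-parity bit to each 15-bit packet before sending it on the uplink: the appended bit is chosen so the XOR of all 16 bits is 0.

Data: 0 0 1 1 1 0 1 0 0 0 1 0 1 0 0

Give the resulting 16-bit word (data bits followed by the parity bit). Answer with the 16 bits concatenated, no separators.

XOR of the 15 data bits: 0⊕0⊕1⊕1⊕1⊕0⊕1⊕0⊕0⊕0⊕1⊕0⊕1⊕0⊕0 = 0
Parity bit = 0 (so all 16 bits XOR to 0).

0011101000101000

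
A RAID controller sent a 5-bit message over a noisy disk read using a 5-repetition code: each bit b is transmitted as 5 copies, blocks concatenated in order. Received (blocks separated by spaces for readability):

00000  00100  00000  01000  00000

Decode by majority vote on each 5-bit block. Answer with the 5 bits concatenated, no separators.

00000

Block 1 (00000): 0 ones → 0
Block 2 (00100): 1 one → 0
Block 3 (00000): 0 ones → 0
Block 4 (01000): 1 one → 0
Block 5 (00000): 0 ones → 0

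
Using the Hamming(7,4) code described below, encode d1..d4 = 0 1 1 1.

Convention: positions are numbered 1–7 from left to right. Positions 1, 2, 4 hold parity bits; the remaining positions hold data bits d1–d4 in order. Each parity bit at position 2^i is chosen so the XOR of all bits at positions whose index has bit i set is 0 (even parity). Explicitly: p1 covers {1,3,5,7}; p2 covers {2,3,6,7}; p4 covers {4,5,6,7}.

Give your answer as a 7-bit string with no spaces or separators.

0001111

Place data at non-parity positions: p1 p2 0 p4 1 1 1
p1 (pos 1,3,5,7): XOR of data positions = 0⊕1⊕1 = 0
p2 (pos 2,3,6,7): XOR of data positions = 0⊕1⊕1 = 0
p4 (pos 4,5,6,7): XOR of data positions = 1⊕1⊕1 = 1
Codeword: 0001111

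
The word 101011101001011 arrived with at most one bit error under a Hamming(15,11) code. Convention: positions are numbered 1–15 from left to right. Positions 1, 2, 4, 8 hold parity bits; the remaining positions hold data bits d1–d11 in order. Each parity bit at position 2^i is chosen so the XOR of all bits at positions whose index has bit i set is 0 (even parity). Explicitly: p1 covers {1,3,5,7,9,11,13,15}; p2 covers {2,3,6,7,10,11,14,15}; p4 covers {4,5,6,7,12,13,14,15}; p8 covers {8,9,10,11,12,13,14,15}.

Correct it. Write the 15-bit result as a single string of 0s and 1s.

111011101001011

s1 (pos 1,3,5,7,9,11,13,15): 1⊕1⊕1⊕1⊕1⊕0⊕0⊕1 = 0
s2 (pos 2,3,6,7,10,11,14,15): 0⊕1⊕1⊕1⊕0⊕0⊕1⊕1 = 1
s4 (pos 4,5,6,7,12,13,14,15): 0⊕1⊕1⊕1⊕1⊕0⊕1⊕1 = 0
s8 (pos 8,9,10,11,12,13,14,15): 0⊕1⊕0⊕0⊕1⊕0⊕1⊕1 = 0
Syndrome s8…s1 = 0010 → error at position 2.
Flip position 2: 101011101001011 → 111011101001011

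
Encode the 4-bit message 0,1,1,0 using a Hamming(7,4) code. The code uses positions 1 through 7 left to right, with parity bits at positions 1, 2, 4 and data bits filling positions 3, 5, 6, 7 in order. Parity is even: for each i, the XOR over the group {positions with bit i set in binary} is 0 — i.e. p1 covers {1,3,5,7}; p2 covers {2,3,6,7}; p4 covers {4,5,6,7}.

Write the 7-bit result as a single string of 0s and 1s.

1100110

Place data at non-parity positions: p1 p2 0 p4 1 1 0
p1 (pos 1,3,5,7): XOR of data positions = 0⊕1⊕0 = 1
p2 (pos 2,3,6,7): XOR of data positions = 0⊕1⊕0 = 1
p4 (pos 4,5,6,7): XOR of data positions = 1⊕1⊕0 = 0
Codeword: 1100110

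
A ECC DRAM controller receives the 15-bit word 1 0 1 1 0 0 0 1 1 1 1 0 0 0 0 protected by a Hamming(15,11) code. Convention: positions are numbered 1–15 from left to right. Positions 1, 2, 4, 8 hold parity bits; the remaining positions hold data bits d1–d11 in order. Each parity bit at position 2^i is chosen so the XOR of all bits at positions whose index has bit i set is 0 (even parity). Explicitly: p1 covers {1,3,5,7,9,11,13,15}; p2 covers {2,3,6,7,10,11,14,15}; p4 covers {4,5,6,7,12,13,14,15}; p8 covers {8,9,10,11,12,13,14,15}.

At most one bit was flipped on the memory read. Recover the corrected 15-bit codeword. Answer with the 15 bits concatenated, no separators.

101101011110000

s1 (pos 1,3,5,7,9,11,13,15): 1⊕1⊕0⊕0⊕1⊕1⊕0⊕0 = 0
s2 (pos 2,3,6,7,10,11,14,15): 0⊕1⊕0⊕0⊕1⊕1⊕0⊕0 = 1
s4 (pos 4,5,6,7,12,13,14,15): 1⊕0⊕0⊕0⊕0⊕0⊕0⊕0 = 1
s8 (pos 8,9,10,11,12,13,14,15): 1⊕1⊕1⊕1⊕0⊕0⊕0⊕0 = 0
Syndrome s8…s1 = 0110 → error at position 6.
Flip position 6: 101100011110000 → 101101011110000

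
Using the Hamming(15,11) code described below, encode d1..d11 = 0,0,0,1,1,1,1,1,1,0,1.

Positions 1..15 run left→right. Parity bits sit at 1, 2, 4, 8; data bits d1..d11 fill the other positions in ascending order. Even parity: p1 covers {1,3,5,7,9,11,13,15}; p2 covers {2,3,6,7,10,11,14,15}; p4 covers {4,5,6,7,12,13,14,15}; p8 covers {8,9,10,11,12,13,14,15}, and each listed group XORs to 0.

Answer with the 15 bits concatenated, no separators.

Place data at non-parity positions: p1 p2 0 p4 0 0 1 p8 1 1 1 1 1 0 1
p1 (pos 1,3,5,7,9,11,13,15): XOR of data positions = 0⊕0⊕1⊕1⊕1⊕1⊕1 = 1
p2 (pos 2,3,6,7,10,11,14,15): XOR of data positions = 0⊕0⊕1⊕1⊕1⊕0⊕1 = 0
p4 (pos 4,5,6,7,12,13,14,15): XOR of data positions = 0⊕0⊕1⊕1⊕1⊕0⊕1 = 0
p8 (pos 8,9,10,11,12,13,14,15): XOR of data positions = 1⊕1⊕1⊕1⊕1⊕0⊕1 = 0
Codeword: 100000101111101

100000101111101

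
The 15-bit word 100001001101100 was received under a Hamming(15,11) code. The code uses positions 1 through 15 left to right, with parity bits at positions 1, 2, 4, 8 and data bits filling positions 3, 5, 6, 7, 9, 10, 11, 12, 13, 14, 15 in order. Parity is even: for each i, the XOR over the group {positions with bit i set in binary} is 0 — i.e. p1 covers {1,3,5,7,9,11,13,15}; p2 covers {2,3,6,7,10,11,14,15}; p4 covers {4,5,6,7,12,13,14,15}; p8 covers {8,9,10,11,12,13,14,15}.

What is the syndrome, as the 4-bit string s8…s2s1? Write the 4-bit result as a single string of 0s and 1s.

s1 (pos 1,3,5,7,9,11,13,15): 1⊕0⊕0⊕0⊕1⊕0⊕1⊕0 = 1
s2 (pos 2,3,6,7,10,11,14,15): 0⊕0⊕1⊕0⊕1⊕0⊕0⊕0 = 0
s4 (pos 4,5,6,7,12,13,14,15): 0⊕0⊕1⊕0⊕1⊕1⊕0⊕0 = 1
s8 (pos 8,9,10,11,12,13,14,15): 0⊕1⊕1⊕0⊕1⊕1⊕0⊕0 = 0
Syndrome s8…s1 = 0101 → error at position 5.

0101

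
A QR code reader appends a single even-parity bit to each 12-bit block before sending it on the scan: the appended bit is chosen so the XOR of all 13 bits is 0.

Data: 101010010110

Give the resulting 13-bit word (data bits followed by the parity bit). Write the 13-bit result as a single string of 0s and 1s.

1010100101100

XOR of the 12 data bits: 1⊕0⊕1⊕0⊕1⊕0⊕0⊕1⊕0⊕1⊕1⊕0 = 0
Parity bit = 0 (so all 13 bits XOR to 0).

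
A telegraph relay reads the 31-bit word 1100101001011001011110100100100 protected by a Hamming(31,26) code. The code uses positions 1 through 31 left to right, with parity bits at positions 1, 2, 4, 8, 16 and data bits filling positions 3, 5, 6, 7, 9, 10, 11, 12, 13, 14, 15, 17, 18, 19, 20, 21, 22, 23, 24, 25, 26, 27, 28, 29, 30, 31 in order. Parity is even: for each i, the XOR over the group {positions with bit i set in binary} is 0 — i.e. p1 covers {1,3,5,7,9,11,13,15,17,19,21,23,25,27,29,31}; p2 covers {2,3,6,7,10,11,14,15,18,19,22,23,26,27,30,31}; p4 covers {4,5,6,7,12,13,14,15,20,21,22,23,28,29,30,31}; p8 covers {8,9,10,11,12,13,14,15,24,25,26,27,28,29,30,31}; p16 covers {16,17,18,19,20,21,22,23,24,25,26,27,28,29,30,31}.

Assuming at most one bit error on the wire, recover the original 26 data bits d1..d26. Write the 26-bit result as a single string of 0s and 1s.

01010001100011110100100100

s1 (pos 1,3,5,7,9,11,13,15,17,19,21,23,25,27,29,31): 1⊕0⊕1⊕1⊕0⊕0⊕1⊕0⊕0⊕1⊕1⊕1⊕0⊕0⊕1⊕0 = 0
s2 (pos 2,3,6,7,10,11,14,15,18,19,22,23,26,27,30,31): 1⊕0⊕0⊕1⊕1⊕0⊕0⊕0⊕1⊕1⊕0⊕1⊕1⊕0⊕0⊕0 = 1
s4 (pos 4,5,6,7,12,13,14,15,20,21,22,23,28,29,30,31): 0⊕1⊕0⊕1⊕1⊕1⊕0⊕0⊕1⊕1⊕0⊕1⊕0⊕1⊕0⊕0 = 0
s8 (pos 8,9,10,11,12,13,14,15,24,25,26,27,28,29,30,31): 0⊕0⊕1⊕0⊕1⊕1⊕0⊕0⊕0⊕0⊕1⊕0⊕0⊕1⊕0⊕0 = 1
s16 (pos 16,17,18,19,20,21,22,23,24,25,26,27,28,29,30,31): 1⊕0⊕1⊕1⊕1⊕1⊕0⊕1⊕0⊕0⊕1⊕0⊕0⊕1⊕0⊕0 = 0
Syndrome s16…s1 = 01010 → error at position 10.
Flip position 10: 1100101001011001011110100100100 → 1100101000011001011110100100100
Read data bits from positions 3,5,6,7,9,10,11,12,13,14,15,17,18,19,20,21,22,23,24,25,26,27,28,29,30,31: 01010001100011110100100100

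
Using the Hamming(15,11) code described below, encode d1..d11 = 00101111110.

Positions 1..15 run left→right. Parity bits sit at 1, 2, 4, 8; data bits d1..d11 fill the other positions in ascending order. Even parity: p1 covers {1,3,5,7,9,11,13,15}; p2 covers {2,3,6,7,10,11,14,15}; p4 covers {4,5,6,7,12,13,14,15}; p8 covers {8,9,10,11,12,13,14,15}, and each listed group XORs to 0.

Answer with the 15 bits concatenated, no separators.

Place data at non-parity positions: p1 p2 0 p4 0 1 0 p8 1 1 1 1 1 1 0
p1 (pos 1,3,5,7,9,11,13,15): XOR of data positions = 0⊕0⊕0⊕1⊕1⊕1⊕0 = 1
p2 (pos 2,3,6,7,10,11,14,15): XOR of data positions = 0⊕1⊕0⊕1⊕1⊕1⊕0 = 0
p4 (pos 4,5,6,7,12,13,14,15): XOR of data positions = 0⊕1⊕0⊕1⊕1⊕1⊕0 = 0
p8 (pos 8,9,10,11,12,13,14,15): XOR of data positions = 1⊕1⊕1⊕1⊕1⊕1⊕0 = 0
Codeword: 100001001111110

100001001111110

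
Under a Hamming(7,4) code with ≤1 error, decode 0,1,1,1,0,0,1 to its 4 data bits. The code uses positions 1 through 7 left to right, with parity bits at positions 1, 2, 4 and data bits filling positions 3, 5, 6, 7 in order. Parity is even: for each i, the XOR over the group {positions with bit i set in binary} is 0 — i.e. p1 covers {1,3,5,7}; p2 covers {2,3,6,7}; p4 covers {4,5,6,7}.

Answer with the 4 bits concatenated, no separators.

1001

s1 (pos 1,3,5,7): 0⊕1⊕0⊕1 = 0
s2 (pos 2,3,6,7): 1⊕1⊕0⊕1 = 1
s4 (pos 4,5,6,7): 1⊕0⊕0⊕1 = 0
Syndrome s4…s1 = 010 → error at position 2.
Flip position 2: 0111001 → 0011001
Read data bits from positions 3,5,6,7: 1001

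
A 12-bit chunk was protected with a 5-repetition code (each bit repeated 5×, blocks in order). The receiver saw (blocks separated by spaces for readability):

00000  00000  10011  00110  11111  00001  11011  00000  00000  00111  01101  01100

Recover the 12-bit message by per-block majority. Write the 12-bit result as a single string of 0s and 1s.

Block 1 (00000): 0 ones → 0
Block 2 (00000): 0 ones → 0
Block 3 (10011): 3 ones → 1
Block 4 (00110): 2 ones → 0
Block 5 (11111): 5 ones → 1
Block 6 (00001): 1 one → 0
Block 7 (11011): 4 ones → 1
Block 8 (00000): 0 ones → 0
Block 9 (00000): 0 ones → 0
Block 10 (00111): 3 ones → 1
Block 11 (01101): 3 ones → 1
Block 12 (01100): 2 ones → 0

001010100110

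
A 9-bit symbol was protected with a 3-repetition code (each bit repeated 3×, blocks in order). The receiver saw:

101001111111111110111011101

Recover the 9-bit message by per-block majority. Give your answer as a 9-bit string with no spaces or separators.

101111111

Block 1 (101): 2 ones → 1
Block 2 (001): 1 one → 0
Block 3 (111): 3 ones → 1
Block 4 (111): 3 ones → 1
Block 5 (111): 3 ones → 1
Block 6 (110): 2 ones → 1
Block 7 (111): 3 ones → 1
Block 8 (011): 2 ones → 1
Block 9 (101): 2 ones → 1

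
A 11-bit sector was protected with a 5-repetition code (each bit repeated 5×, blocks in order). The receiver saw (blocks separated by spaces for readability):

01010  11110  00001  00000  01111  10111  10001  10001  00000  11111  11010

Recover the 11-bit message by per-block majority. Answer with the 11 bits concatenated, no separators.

Block 1 (01010): 2 ones → 0
Block 2 (11110): 4 ones → 1
Block 3 (00001): 1 one → 0
Block 4 (00000): 0 ones → 0
Block 5 (01111): 4 ones → 1
Block 6 (10111): 4 ones → 1
Block 7 (10001): 2 ones → 0
Block 8 (10001): 2 ones → 0
Block 9 (00000): 0 ones → 0
Block 10 (11111): 5 ones → 1
Block 11 (11010): 3 ones → 1

01001100011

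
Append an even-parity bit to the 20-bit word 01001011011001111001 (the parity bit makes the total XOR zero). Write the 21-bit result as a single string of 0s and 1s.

010010110110011110011

XOR of the 20 data bits: 0⊕1⊕0⊕0⊕1⊕0⊕1⊕1⊕0⊕1⊕1⊕0⊕0⊕1⊕1⊕1⊕1⊕0⊕0⊕1 = 1
Parity bit = 1 (so all 21 bits XOR to 0).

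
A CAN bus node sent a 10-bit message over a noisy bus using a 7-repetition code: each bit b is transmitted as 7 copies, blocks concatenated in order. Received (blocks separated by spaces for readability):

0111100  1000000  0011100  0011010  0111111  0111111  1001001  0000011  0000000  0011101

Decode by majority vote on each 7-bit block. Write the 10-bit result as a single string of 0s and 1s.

1000110001

Block 1 (0111100): 4 ones → 1
Block 2 (1000000): 1 one → 0
Block 3 (0011100): 3 ones → 0
Block 4 (0011010): 3 ones → 0
Block 5 (0111111): 6 ones → 1
Block 6 (0111111): 6 ones → 1
Block 7 (1001001): 3 ones → 0
Block 8 (0000011): 2 ones → 0
Block 9 (0000000): 0 ones → 0
Block 10 (0011101): 4 ones → 1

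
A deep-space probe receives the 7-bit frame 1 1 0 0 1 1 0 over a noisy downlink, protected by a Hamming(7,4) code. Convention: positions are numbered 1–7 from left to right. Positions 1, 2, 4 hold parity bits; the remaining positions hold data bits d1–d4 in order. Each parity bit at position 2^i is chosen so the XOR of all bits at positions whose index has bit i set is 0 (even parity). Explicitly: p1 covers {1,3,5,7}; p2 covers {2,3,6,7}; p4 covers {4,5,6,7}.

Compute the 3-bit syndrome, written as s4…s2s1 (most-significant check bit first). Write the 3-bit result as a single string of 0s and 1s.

s1 (pos 1,3,5,7): 1⊕0⊕1⊕0 = 0
s2 (pos 2,3,6,7): 1⊕0⊕1⊕0 = 0
s4 (pos 4,5,6,7): 0⊕1⊕1⊕0 = 0
Syndrome s4…s1 = 000 → no error.

000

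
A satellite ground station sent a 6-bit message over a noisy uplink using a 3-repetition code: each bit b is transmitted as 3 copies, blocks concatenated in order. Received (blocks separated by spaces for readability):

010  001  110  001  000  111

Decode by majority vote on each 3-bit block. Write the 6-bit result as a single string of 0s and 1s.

001001

Block 1 (010): 1 one → 0
Block 2 (001): 1 one → 0
Block 3 (110): 2 ones → 1
Block 4 (001): 1 one → 0
Block 5 (000): 0 ones → 0
Block 6 (111): 3 ones → 1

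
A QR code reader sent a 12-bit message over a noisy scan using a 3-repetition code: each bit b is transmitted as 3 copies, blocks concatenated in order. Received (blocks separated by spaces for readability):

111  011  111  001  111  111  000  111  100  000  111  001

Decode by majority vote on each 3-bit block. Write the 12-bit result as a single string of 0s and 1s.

111011010010

Block 1 (111): 3 ones → 1
Block 2 (011): 2 ones → 1
Block 3 (111): 3 ones → 1
Block 4 (001): 1 one → 0
Block 5 (111): 3 ones → 1
Block 6 (111): 3 ones → 1
Block 7 (000): 0 ones → 0
Block 8 (111): 3 ones → 1
Block 9 (100): 1 one → 0
Block 10 (000): 0 ones → 0
Block 11 (111): 3 ones → 1
Block 12 (001): 1 one → 0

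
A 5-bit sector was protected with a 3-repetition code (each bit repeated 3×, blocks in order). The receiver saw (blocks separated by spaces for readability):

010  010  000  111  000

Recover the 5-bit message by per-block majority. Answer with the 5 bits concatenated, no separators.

00010

Block 1 (010): 1 one → 0
Block 2 (010): 1 one → 0
Block 3 (000): 0 ones → 0
Block 4 (111): 3 ones → 1
Block 5 (000): 0 ones → 0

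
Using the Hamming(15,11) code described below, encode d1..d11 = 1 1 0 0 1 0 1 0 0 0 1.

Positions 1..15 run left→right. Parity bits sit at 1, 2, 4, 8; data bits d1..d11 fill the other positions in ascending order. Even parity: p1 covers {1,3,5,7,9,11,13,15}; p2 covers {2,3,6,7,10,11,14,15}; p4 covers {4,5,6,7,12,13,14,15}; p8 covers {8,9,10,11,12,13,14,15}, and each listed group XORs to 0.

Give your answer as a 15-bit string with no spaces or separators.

111010011010001

Place data at non-parity positions: p1 p2 1 p4 1 0 0 p8 1 0 1 0 0 0 1
p1 (pos 1,3,5,7,9,11,13,15): XOR of data positions = 1⊕1⊕0⊕1⊕1⊕0⊕1 = 1
p2 (pos 2,3,6,7,10,11,14,15): XOR of data positions = 1⊕0⊕0⊕0⊕1⊕0⊕1 = 1
p4 (pos 4,5,6,7,12,13,14,15): XOR of data positions = 1⊕0⊕0⊕0⊕0⊕0⊕1 = 0
p8 (pos 8,9,10,11,12,13,14,15): XOR of data positions = 1⊕0⊕1⊕0⊕0⊕0⊕1 = 1
Codeword: 111010011010001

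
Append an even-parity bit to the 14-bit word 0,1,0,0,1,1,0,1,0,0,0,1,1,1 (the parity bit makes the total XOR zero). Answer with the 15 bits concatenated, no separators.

XOR of the 14 data bits: 0⊕1⊕0⊕0⊕1⊕1⊕0⊕1⊕0⊕0⊕0⊕1⊕1⊕1 = 1
Parity bit = 1 (so all 15 bits XOR to 0).

010011010001111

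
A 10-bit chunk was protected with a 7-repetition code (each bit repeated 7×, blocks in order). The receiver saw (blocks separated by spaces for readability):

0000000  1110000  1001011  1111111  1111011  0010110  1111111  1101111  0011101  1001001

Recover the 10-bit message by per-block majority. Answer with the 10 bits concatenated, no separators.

0011101110

Block 1 (0000000): 0 ones → 0
Block 2 (1110000): 3 ones → 0
Block 3 (1001011): 4 ones → 1
Block 4 (1111111): 7 ones → 1
Block 5 (1111011): 6 ones → 1
Block 6 (0010110): 3 ones → 0
Block 7 (1111111): 7 ones → 1
Block 8 (1101111): 6 ones → 1
Block 9 (0011101): 4 ones → 1
Block 10 (1001001): 3 ones → 0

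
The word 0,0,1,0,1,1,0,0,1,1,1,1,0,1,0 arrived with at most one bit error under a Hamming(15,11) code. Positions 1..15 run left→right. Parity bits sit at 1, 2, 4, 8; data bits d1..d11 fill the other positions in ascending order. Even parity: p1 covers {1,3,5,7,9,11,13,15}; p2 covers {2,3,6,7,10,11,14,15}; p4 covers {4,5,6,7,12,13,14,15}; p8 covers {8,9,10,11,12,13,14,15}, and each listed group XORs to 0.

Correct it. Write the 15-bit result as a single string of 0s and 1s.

001011001011010

s1 (pos 1,3,5,7,9,11,13,15): 0⊕1⊕1⊕0⊕1⊕1⊕0⊕0 = 0
s2 (pos 2,3,6,7,10,11,14,15): 0⊕1⊕1⊕0⊕1⊕1⊕1⊕0 = 1
s4 (pos 4,5,6,7,12,13,14,15): 0⊕1⊕1⊕0⊕1⊕0⊕1⊕0 = 0
s8 (pos 8,9,10,11,12,13,14,15): 0⊕1⊕1⊕1⊕1⊕0⊕1⊕0 = 1
Syndrome s8…s1 = 1010 → error at position 10.
Flip position 10: 001011001111010 → 001011001011010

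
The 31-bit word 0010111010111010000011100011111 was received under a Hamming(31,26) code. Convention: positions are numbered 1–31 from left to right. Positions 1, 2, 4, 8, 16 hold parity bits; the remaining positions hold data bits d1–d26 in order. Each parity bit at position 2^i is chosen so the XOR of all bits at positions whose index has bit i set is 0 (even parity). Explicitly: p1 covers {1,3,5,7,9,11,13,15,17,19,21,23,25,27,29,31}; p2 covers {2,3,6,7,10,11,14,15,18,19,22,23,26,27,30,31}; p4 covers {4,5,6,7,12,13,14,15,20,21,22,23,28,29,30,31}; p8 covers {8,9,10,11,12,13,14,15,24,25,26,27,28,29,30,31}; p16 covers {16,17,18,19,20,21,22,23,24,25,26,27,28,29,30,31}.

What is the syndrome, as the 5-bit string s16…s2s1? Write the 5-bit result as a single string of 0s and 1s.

s1 (pos 1,3,5,7,9,11,13,15,17,19,21,23,25,27,29,31): 0⊕1⊕1⊕1⊕1⊕1⊕1⊕1⊕0⊕0⊕1⊕1⊕0⊕1⊕1⊕1 = 0
s2 (pos 2,3,6,7,10,11,14,15,18,19,22,23,26,27,30,31): 0⊕1⊕1⊕1⊕0⊕1⊕0⊕1⊕0⊕0⊕1⊕1⊕0⊕1⊕1⊕1 = 0
s4 (pos 4,5,6,7,12,13,14,15,20,21,22,23,28,29,30,31): 0⊕1⊕1⊕1⊕1⊕1⊕0⊕1⊕0⊕1⊕1⊕1⊕1⊕1⊕1⊕1 = 1
s8 (pos 8,9,10,11,12,13,14,15,24,25,26,27,28,29,30,31): 0⊕1⊕0⊕1⊕1⊕1⊕0⊕1⊕0⊕0⊕0⊕1⊕1⊕1⊕1⊕1 = 0
s16 (pos 16,17,18,19,20,21,22,23,24,25,26,27,28,29,30,31): 0⊕0⊕0⊕0⊕0⊕1⊕1⊕1⊕0⊕0⊕0⊕1⊕1⊕1⊕1⊕1 = 0
Syndrome s16…s1 = 00100 → error at position 4.

00100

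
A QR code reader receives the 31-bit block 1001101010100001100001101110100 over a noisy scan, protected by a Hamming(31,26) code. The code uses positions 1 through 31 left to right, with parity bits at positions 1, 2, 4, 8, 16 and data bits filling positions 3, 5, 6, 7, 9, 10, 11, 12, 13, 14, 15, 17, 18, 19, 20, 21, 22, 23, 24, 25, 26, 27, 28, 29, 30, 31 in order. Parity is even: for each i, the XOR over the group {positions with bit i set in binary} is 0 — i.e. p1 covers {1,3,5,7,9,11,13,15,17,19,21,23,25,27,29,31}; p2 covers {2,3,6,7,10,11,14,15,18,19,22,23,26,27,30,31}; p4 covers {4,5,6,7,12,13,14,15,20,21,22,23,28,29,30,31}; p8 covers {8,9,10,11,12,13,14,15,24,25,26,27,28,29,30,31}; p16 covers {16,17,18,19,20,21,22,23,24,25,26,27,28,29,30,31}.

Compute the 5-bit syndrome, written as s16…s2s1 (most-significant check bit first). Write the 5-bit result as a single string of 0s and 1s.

s1 (pos 1,3,5,7,9,11,13,15,17,19,21,23,25,27,29,31): 1⊕0⊕1⊕1⊕1⊕1⊕0⊕0⊕1⊕0⊕0⊕1⊕1⊕1⊕1⊕0 = 0
s2 (pos 2,3,6,7,10,11,14,15,18,19,22,23,26,27,30,31): 0⊕0⊕0⊕1⊕0⊕1⊕0⊕0⊕0⊕0⊕1⊕1⊕1⊕1⊕0⊕0 = 0
s4 (pos 4,5,6,7,12,13,14,15,20,21,22,23,28,29,30,31): 1⊕1⊕0⊕1⊕0⊕0⊕0⊕0⊕0⊕0⊕1⊕1⊕0⊕1⊕0⊕0 = 0
s8 (pos 8,9,10,11,12,13,14,15,24,25,26,27,28,29,30,31): 0⊕1⊕0⊕1⊕0⊕0⊕0⊕0⊕0⊕1⊕1⊕1⊕0⊕1⊕0⊕0 = 0
s16 (pos 16,17,18,19,20,21,22,23,24,25,26,27,28,29,30,31): 1⊕1⊕0⊕0⊕0⊕0⊕1⊕1⊕0⊕1⊕1⊕1⊕0⊕1⊕0⊕0 = 0
Syndrome s16…s1 = 00000 → no error.

00000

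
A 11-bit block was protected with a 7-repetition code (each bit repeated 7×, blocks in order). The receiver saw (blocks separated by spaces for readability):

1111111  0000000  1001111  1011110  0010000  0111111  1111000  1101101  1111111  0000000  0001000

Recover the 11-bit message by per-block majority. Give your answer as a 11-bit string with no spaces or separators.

Block 1 (1111111): 7 ones → 1
Block 2 (0000000): 0 ones → 0
Block 3 (1001111): 5 ones → 1
Block 4 (1011110): 5 ones → 1
Block 5 (0010000): 1 one → 0
Block 6 (0111111): 6 ones → 1
Block 7 (1111000): 4 ones → 1
Block 8 (1101101): 5 ones → 1
Block 9 (1111111): 7 ones → 1
Block 10 (0000000): 0 ones → 0
Block 11 (0001000): 1 one → 0

10110111100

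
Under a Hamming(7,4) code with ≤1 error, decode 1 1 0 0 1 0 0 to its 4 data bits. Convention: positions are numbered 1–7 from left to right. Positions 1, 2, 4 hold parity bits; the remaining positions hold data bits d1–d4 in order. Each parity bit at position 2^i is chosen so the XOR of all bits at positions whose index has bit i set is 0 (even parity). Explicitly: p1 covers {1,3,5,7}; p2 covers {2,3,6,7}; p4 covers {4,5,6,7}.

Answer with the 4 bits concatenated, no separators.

0110

s1 (pos 1,3,5,7): 1⊕0⊕1⊕0 = 0
s2 (pos 2,3,6,7): 1⊕0⊕0⊕0 = 1
s4 (pos 4,5,6,7): 0⊕1⊕0⊕0 = 1
Syndrome s4…s1 = 110 → error at position 6.
Flip position 6: 1100100 → 1100110
Read data bits from positions 3,5,6,7: 0110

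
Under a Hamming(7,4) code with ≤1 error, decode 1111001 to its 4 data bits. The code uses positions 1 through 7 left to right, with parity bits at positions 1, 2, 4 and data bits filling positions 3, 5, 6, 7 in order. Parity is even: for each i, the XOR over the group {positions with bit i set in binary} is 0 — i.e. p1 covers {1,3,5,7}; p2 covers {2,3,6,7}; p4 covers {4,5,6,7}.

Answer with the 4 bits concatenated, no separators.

s1 (pos 1,3,5,7): 1⊕1⊕0⊕1 = 1
s2 (pos 2,3,6,7): 1⊕1⊕0⊕1 = 1
s4 (pos 4,5,6,7): 1⊕0⊕0⊕1 = 0
Syndrome s4…s1 = 011 → error at position 3.
Flip position 3: 1111001 → 1101001
Read data bits from positions 3,5,6,7: 0001

0001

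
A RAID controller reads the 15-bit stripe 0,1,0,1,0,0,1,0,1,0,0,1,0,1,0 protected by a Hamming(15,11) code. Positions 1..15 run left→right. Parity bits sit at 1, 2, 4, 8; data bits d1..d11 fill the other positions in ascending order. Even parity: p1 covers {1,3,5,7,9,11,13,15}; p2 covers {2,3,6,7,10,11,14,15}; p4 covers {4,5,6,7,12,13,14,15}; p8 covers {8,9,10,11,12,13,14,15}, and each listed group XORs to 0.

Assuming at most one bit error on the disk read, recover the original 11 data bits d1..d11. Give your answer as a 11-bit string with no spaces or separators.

s1 (pos 1,3,5,7,9,11,13,15): 0⊕0⊕0⊕1⊕1⊕0⊕0⊕0 = 0
s2 (pos 2,3,6,7,10,11,14,15): 1⊕0⊕0⊕1⊕0⊕0⊕1⊕0 = 1
s4 (pos 4,5,6,7,12,13,14,15): 1⊕0⊕0⊕1⊕1⊕0⊕1⊕0 = 0
s8 (pos 8,9,10,11,12,13,14,15): 0⊕1⊕0⊕0⊕1⊕0⊕1⊕0 = 1
Syndrome s8…s1 = 1010 → error at position 10.
Flip position 10: 010100101001010 → 010100101101010
Read data bits from positions 3,5,6,7,9,10,11,12,13,14,15: 00011101010

00011101010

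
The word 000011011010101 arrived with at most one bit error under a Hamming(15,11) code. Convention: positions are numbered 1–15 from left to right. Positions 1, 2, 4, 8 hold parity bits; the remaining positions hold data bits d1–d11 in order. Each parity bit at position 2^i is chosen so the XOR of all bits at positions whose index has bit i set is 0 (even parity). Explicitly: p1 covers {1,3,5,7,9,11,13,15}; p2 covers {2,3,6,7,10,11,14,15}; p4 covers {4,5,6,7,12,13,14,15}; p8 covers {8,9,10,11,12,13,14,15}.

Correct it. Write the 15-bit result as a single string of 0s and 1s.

s1 (pos 1,3,5,7,9,11,13,15): 0⊕0⊕1⊕0⊕1⊕1⊕1⊕1 = 1
s2 (pos 2,3,6,7,10,11,14,15): 0⊕0⊕1⊕0⊕0⊕1⊕0⊕1 = 1
s4 (pos 4,5,6,7,12,13,14,15): 0⊕1⊕1⊕0⊕0⊕1⊕0⊕1 = 0
s8 (pos 8,9,10,11,12,13,14,15): 1⊕1⊕0⊕1⊕0⊕1⊕0⊕1 = 1
Syndrome s8…s1 = 1011 → error at position 11.
Flip position 11: 000011011010101 → 000011011000101

000011011000101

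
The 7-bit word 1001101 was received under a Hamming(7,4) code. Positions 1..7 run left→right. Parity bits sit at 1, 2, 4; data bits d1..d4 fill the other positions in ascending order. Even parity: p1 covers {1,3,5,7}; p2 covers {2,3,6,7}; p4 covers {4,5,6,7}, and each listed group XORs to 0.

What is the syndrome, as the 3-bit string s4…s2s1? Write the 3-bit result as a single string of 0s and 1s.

s1 (pos 1,3,5,7): 1⊕0⊕1⊕1 = 1
s2 (pos 2,3,6,7): 0⊕0⊕0⊕1 = 1
s4 (pos 4,5,6,7): 1⊕1⊕0⊕1 = 1
Syndrome s4…s1 = 111 → error at position 7.

111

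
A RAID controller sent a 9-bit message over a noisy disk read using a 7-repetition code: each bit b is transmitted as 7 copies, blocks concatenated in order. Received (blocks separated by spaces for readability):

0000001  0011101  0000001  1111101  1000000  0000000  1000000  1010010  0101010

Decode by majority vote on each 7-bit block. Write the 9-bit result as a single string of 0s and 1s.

Block 1 (0000001): 1 one → 0
Block 2 (0011101): 4 ones → 1
Block 3 (0000001): 1 one → 0
Block 4 (1111101): 6 ones → 1
Block 5 (1000000): 1 one → 0
Block 6 (0000000): 0 ones → 0
Block 7 (1000000): 1 one → 0
Block 8 (1010010): 3 ones → 0
Block 9 (0101010): 3 ones → 0

010100000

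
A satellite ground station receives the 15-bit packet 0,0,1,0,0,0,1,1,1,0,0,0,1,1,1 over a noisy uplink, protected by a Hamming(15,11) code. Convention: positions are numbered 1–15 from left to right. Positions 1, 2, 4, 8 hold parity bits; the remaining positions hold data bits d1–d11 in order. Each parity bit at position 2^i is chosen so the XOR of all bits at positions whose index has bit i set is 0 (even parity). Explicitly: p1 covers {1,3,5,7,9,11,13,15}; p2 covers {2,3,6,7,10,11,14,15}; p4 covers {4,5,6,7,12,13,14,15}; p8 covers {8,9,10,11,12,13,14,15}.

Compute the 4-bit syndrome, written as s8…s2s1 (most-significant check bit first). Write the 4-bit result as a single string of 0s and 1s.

1001

s1 (pos 1,3,5,7,9,11,13,15): 0⊕1⊕0⊕1⊕1⊕0⊕1⊕1 = 1
s2 (pos 2,3,6,7,10,11,14,15): 0⊕1⊕0⊕1⊕0⊕0⊕1⊕1 = 0
s4 (pos 4,5,6,7,12,13,14,15): 0⊕0⊕0⊕1⊕0⊕1⊕1⊕1 = 0
s8 (pos 8,9,10,11,12,13,14,15): 1⊕1⊕0⊕0⊕0⊕1⊕1⊕1 = 1
Syndrome s8…s1 = 1001 → error at position 9.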